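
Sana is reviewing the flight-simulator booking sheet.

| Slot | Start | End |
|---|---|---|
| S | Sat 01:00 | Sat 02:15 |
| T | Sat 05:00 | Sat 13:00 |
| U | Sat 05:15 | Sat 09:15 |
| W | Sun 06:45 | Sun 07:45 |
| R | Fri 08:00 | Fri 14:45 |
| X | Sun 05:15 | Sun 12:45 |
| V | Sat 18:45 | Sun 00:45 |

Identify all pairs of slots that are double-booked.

Sorted by start: R, S, T, U, V, X, W.
S starts after R ends; R is clear from here.
T starts after S ends; S is clear from here.
U starts before T ends → T and U overlap.
V starts after T ends; T is clear from here.
V starts after U ends; U is clear from here.
X starts after V ends; V is clear from here.
W starts before X ends → X and W overlap.

T & U, W & X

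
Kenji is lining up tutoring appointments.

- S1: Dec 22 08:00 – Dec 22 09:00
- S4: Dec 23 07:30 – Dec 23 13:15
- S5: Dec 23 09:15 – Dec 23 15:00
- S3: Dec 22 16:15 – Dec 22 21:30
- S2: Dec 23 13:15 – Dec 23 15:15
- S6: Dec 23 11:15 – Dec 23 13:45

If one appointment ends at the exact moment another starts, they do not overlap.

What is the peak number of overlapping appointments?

Walk through starts and ends in time order (an end at T is processed before a start at T):
Dec 22 08:00 start S1 → 1
Dec 22 09:00 end S1 → 0
Dec 22 16:15 start S3 → 1
Dec 22 21:30 end S3 → 0
Dec 23 07:30 start S4 → 1
Dec 23 09:15 start S5 → 2
Dec 23 11:15 start S6 → 3
Dec 23 13:15 end S4 → 2
Dec 23 13:15 start S2 → 3
Dec 23 13:45 end S6 → 2
Dec 23 15:00 end S5 → 1
Dec 23 15:15 end S2 → 0
Peak is 3, at Dec 23 11:15 (S4, S5, S6).

3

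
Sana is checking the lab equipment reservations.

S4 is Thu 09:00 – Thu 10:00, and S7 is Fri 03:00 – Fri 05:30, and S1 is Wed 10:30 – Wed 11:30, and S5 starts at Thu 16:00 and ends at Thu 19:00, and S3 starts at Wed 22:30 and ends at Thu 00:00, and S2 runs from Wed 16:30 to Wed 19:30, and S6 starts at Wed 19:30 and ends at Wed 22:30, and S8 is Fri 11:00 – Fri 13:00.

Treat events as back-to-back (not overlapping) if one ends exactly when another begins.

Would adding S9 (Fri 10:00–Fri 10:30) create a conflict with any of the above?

S1: ends Wed 11:30 at or before S9 starts Fri 10:00 → clear.
S2: ends Wed 19:30 at or before S9 starts Fri 10:00 → clear.
S6: ends Wed 22:30 at or before S9 starts Fri 10:00 → clear.
S3: ends Thu 00:00 at or before S9 starts Fri 10:00 → clear.
S4: ends Thu 10:00 at or before S9 starts Fri 10:00 → clear.
S5: ends Thu 19:00 at or before S9 starts Fri 10:00 → clear.
S7: ends Fri 05:30 at or before S9 starts Fri 10:00 → clear.
S8: starts Fri 11:00 at or after S9 ends Fri 10:30 → clear.

No — it doesn't clash with anything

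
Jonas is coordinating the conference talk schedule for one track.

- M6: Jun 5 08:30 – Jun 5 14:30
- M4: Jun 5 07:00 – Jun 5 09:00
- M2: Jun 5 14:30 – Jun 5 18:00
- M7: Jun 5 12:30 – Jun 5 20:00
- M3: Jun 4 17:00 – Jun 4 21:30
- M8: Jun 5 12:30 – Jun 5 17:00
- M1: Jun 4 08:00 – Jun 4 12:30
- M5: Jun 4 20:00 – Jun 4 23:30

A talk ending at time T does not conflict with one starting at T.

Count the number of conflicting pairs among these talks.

7

Sorted by start: M1, M3, M5, M4, M6, M7, M8, M2.
M3 starts after M1 ends — done with M1.
M5 starts before M3 ends → M3 and M5 overlap.
M4 starts after M3 ends — done with M3.
M4 starts after M5 ends — done with M5.
M6 starts before M4 ends → M4 and M6 overlap.
M7 starts after M4 ends — done with M4.
M7 starts before M6 ends → M6 and M7 overlap.
M8 starts before M6 ends → M6 and M8 overlap.
M2 starts exactly when M6 ends (back-to-back, no overlap).
M8 starts before M7 ends → M7 and M8 overlap.
M2 starts before M7 ends → M7 and M2 overlap.
M2 starts before M8 ends → M8 and M2 overlap.
Overlapping pairs: M2 & M7, M2 & M8, M3 & M5, M4 & M6, M6 & M7, M6 & M8, M7 & M8 — 7 in total.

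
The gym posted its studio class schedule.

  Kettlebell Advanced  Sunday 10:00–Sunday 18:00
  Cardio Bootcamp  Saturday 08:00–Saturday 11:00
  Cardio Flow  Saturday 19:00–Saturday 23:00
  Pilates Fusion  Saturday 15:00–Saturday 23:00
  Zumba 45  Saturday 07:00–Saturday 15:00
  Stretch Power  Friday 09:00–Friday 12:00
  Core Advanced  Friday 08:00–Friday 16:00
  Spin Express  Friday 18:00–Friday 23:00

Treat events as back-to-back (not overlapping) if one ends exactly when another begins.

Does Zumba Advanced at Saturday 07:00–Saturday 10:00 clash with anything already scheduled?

Core Advanced: ends Friday 16:00 at or before Zumba Advanced starts Saturday 07:00 → clear.
Stretch Power: ends Friday 12:00 at or before Zumba Advanced starts Saturday 07:00 → clear.
Spin Express: ends Friday 23:00 at or before Zumba Advanced starts Saturday 07:00 → clear.
Zumba 45: starts Saturday 07:00 before Zumba Advanced ends Saturday 10:00, and ends Saturday 15:00 after Zumba Advanced starts Saturday 07:00 → overlap.
Cardio Bootcamp: starts Saturday 08:00 before Zumba Advanced ends Saturday 10:00, and ends Saturday 11:00 after Zumba Advanced starts Saturday 07:00 → overlap.
Pilates Fusion: starts Saturday 15:00 at or after Zumba Advanced ends Saturday 10:00 → clear.
Cardio Flow: starts Saturday 19:00 at or after Zumba Advanced ends Saturday 10:00 → clear.
Kettlebell Advanced: starts Sunday 10:00 at or after Zumba Advanced ends Saturday 10:00 → clear.
Zumba Advanced overlaps Zumba 45, Cardio Bootcamp.

Yes — it overlaps Cardio Bootcamp, Zumba 45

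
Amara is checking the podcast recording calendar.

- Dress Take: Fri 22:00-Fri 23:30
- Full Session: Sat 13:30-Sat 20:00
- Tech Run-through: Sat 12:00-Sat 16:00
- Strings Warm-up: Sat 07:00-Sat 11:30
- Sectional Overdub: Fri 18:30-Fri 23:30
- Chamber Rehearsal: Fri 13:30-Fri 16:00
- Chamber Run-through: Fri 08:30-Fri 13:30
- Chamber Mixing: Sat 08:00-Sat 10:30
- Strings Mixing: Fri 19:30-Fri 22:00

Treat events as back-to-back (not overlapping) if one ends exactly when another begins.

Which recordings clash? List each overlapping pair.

Chamber Mixing & Strings Warm-up, Dress Take & Sectional Overdub, Full Session & Tech Run-through, Sectional Overdub & Strings Mixing

Sorted by start: Chamber Run-through, Chamber Rehearsal, Sectional Overdub, Strings Mixing, Dress Take, Strings Warm-up, Chamber Mixing, Tech Run-through, Full Session.
Chamber Rehearsal starts exactly when Chamber Run-through ends (back-to-back, no overlap), so Chamber Run-through has no further overlaps.
Sectional Overdub starts after Chamber Rehearsal ends, so Chamber Rehearsal has no further overlaps.
Strings Mixing starts before Sectional Overdub ends → Sectional Overdub and Strings Mixing overlap.
Dress Take starts before Sectional Overdub ends → Sectional Overdub and Dress Take overlap.
Strings Warm-up starts after Sectional Overdub ends, so Sectional Overdub has no further overlaps.
Dress Take starts exactly when Strings Mixing ends (back-to-back, no overlap), so Strings Mixing has no further overlaps.
Strings Warm-up starts after Dress Take ends, so Dress Take has no further overlaps.
Chamber Mixing starts before Strings Warm-up ends → Strings Warm-up and Chamber Mixing overlap.
Tech Run-through starts after Strings Warm-up ends, so Strings Warm-up has no further overlaps.
Tech Run-through starts after Chamber Mixing ends, so Chamber Mixing has no further overlaps.
Full Session starts before Tech Run-through ends → Tech Run-through and Full Session overlap.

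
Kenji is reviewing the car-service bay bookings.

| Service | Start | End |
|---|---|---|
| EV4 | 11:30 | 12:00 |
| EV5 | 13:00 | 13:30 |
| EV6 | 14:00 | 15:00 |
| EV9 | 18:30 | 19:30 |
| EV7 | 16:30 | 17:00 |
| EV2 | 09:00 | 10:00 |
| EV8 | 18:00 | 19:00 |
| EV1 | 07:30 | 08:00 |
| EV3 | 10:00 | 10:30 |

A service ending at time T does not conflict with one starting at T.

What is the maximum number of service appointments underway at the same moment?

Walk through starts and ends in time order (an end at T is processed before a start at T):
07:30 start EV1 → 1
08:00 end EV1 → 0
09:00 start EV2 → 1
10:00 end EV2 → 0
10:00 start EV3 → 1
10:30 end EV3 → 0
11:30 start EV4 → 1
12:00 end EV4 → 0
13:00 start EV5 → 1
13:30 end EV5 → 0
14:00 start EV6 → 1
15:00 end EV6 → 0
16:30 start EV7 → 1
17:00 end EV7 → 0
18:00 start EV8 → 1
18:30 start EV9 → 2
19:00 end EV8 → 1
19:30 end EV9 → 0
Peak is 2, at 18:30 (EV8, EV9).

2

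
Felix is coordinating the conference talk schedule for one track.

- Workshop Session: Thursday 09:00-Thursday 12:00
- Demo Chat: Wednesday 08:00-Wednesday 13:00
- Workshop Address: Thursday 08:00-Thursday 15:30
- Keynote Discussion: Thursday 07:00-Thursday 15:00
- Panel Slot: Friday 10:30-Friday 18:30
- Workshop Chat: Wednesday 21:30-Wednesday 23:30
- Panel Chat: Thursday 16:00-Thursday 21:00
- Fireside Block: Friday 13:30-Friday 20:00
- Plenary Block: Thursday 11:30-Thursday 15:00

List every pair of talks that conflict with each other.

Fireside Block & Panel Slot, Keynote Discussion & Plenary Block, Keynote Discussion & Workshop Address, Keynote Discussion & Workshop Session, Plenary Block & Workshop Address, Plenary Block & Workshop Session, Workshop Address & Workshop Session

Sorted by start: Demo Chat, Workshop Chat, Keynote Discussion, Workshop Address, Workshop Session, Plenary Block, Panel Chat, Panel Slot, Fireside Block.
Workshop Chat starts after Demo Chat ends — done with Demo Chat.
Keynote Discussion starts after Workshop Chat ends — done with Workshop Chat.
Workshop Address starts before Keynote Discussion ends → Keynote Discussion and Workshop Address overlap.
Workshop Session starts before Keynote Discussion ends → Keynote Discussion and Workshop Session overlap.
Plenary Block starts before Keynote Discussion ends → Keynote Discussion and Plenary Block overlap.
Panel Chat starts after Keynote Discussion ends — done with Keynote Discussion.
Workshop Session starts before Workshop Address ends → Workshop Address and Workshop Session overlap.
Plenary Block starts before Workshop Address ends → Workshop Address and Plenary Block overlap.
Panel Chat starts after Workshop Address ends — done with Workshop Address.
Plenary Block starts before Workshop Session ends → Workshop Session and Plenary Block overlap.
Panel Chat starts after Workshop Session ends — done with Workshop Session.
Panel Chat starts after Plenary Block ends — done with Plenary Block.
Panel Slot starts after Panel Chat ends — done with Panel Chat.
Fireside Block starts before Panel Slot ends → Panel Slot and Fireside Block overlap.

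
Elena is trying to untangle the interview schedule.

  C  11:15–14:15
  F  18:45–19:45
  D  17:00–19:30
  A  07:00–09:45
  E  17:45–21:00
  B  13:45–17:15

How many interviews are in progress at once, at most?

3

Sort all start/end points and keep a running count:
07:00 start A → 1
09:45 end A → 0
11:15 start C → 1
13:45 start B → 2
14:15 end C → 1
17:00 start D → 2
17:15 end B → 1
17:45 start E → 2
18:45 start F → 3
19:30 end D → 2
19:45 end F → 1
21:00 end E → 0
Peak is 3, at 18:45 (D, E, F).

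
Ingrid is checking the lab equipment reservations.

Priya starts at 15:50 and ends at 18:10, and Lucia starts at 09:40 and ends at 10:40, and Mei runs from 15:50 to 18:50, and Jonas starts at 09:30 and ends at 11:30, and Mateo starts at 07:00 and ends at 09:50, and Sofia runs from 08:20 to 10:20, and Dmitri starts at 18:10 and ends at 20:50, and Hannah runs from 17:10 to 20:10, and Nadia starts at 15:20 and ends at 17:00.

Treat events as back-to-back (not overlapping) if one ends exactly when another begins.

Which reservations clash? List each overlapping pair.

Dmitri & Hannah, Dmitri & Mei, Hannah & Mei, Hannah & Priya, Jonas & Lucia, Jonas & Mateo, Jonas & Sofia, Lucia & Mateo, Lucia & Sofia, Mateo & Sofia, Mei & Nadia, Mei & Priya, Nadia & Priya

Sorted by start: Mateo, Sofia, Jonas, Lucia, Nadia, Mei, Priya, Hannah, Dmitri.
Sofia starts before Mateo ends → Mateo and Sofia overlap.
Jonas starts before Mateo ends → Mateo and Jonas overlap.
Lucia starts before Mateo ends → Mateo and Lucia overlap.
Nadia starts after Mateo ends, so Mateo has no further overlaps.
Jonas starts before Sofia ends → Sofia and Jonas overlap.
Lucia starts before Sofia ends → Sofia and Lucia overlap.
Nadia starts after Sofia ends, so Sofia has no further overlaps.
Lucia starts before Jonas ends → Jonas and Lucia overlap.
Nadia starts after Jonas ends, so Jonas has no further overlaps.
Nadia starts after Lucia ends, so Lucia has no further overlaps.
Mei starts before Nadia ends → Nadia and Mei overlap.
Priya starts before Nadia ends → Nadia and Priya overlap.
Hannah starts after Nadia ends, so Nadia has no further overlaps.
Priya starts before Mei ends → Mei and Priya overlap.
Hannah starts before Mei ends → Mei and Hannah overlap.
Dmitri starts before Mei ends → Mei and Dmitri overlap.
Hannah starts before Priya ends → Priya and Hannah overlap.
Dmitri starts exactly when Priya ends (back-to-back, no overlap).
Dmitri starts before Hannah ends → Hannah and Dmitri overlap.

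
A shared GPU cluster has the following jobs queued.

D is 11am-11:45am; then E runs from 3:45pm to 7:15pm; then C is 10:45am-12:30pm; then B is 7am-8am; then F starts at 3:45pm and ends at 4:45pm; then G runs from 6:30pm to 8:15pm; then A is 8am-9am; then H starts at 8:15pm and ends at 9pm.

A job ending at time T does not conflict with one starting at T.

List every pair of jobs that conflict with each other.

Sorted by start: B, A, C, D, E, F, G, H.
A starts exactly when B ends (back-to-back, no overlap), so nothing later overlaps B either.
C starts after A ends, so nothing later overlaps A either.
D starts before C ends → C and D overlap.
E starts after C ends, so nothing later overlaps C either.
E starts after D ends, so nothing later overlaps D either.
F starts before E ends → E and F overlap.
G starts before E ends → E and G overlap.
H starts after E ends.
G starts after F ends, so nothing later overlaps F either.
H starts exactly when G ends (back-to-back, no overlap).

C & D, E & F, E & G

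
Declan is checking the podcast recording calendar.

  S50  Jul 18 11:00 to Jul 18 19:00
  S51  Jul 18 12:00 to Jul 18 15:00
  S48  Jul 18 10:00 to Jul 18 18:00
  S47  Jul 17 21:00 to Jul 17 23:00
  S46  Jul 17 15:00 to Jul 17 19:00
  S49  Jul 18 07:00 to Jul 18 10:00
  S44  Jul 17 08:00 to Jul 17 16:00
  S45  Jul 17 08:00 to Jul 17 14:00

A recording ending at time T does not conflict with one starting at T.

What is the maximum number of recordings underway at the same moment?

3

Walk through starts and ends in time order (an end at T is processed before a start at T):
Jul 17 08:00 start S44 → 1
Jul 17 08:00 start S45 → 2
Jul 17 14:00 end S45 → 1
Jul 17 15:00 start S46 → 2
Jul 17 16:00 end S44 → 1
Jul 17 19:00 end S46 → 0
Jul 17 21:00 start S47 → 1
Jul 17 23:00 end S47 → 0
Jul 18 07:00 start S49 → 1
Jul 18 10:00 end S49 → 0
Jul 18 10:00 start S48 → 1
Jul 18 11:00 start S50 → 2
Jul 18 12:00 start S51 → 3
Jul 18 15:00 end S51 → 2
Jul 18 18:00 end S48 → 1
Jul 18 19:00 end S50 → 0
Peak is 3, at Jul 18 12:00 (S48, S50, S51).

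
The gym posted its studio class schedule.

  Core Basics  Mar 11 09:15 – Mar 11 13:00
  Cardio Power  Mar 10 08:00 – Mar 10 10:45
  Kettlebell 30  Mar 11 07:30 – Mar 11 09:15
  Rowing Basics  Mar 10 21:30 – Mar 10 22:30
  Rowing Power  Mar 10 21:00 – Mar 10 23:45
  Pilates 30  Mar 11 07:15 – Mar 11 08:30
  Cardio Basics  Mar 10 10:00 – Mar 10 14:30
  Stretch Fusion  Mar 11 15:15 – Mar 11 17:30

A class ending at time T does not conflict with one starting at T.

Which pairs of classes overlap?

Check each pair: they overlap iff neither finishes before the other starts.
Sorted by start: Cardio Power, Cardio Basics, Rowing Power, Rowing Basics, Pilates 30, Kettlebell 30, Core Basics, Stretch Fusion.
Cardio Basics starts before Cardio Power ends → Cardio Power and Cardio Basics overlap.
Rowing Power starts after Cardio Power ends; Cardio Power is clear from here.
Rowing Power starts after Cardio Basics ends; Cardio Basics is clear from here.
Rowing Basics starts before Rowing Power ends → Rowing Power and Rowing Basics overlap.
Pilates 30 starts after Rowing Power ends; Rowing Power is clear from here.
Pilates 30 starts after Rowing Basics ends; Rowing Basics is clear from here.
Kettlebell 30 starts before Pilates 30 ends → Pilates 30 and Kettlebell 30 overlap.
Core Basics starts after Pilates 30 ends; Pilates 30 is clear from here.
Core Basics starts exactly when Kettlebell 30 ends (back-to-back, no overlap); Kettlebell 30 is clear from here.
Stretch Fusion starts after Core Basics ends.

Cardio Basics & Cardio Power, Kettlebell 30 & Pilates 30, Rowing Basics & Rowing Power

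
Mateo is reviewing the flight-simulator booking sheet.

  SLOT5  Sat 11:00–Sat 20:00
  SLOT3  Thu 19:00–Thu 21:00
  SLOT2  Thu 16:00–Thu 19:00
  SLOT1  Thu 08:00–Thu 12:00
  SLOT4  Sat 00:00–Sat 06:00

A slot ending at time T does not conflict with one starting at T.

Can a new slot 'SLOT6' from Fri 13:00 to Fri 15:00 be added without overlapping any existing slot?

Yes — the slot is free

SLOT1: ends Thu 12:00 at or before SLOT6 starts Fri 13:00 → clear.
SLOT2: ends Thu 19:00 at or before SLOT6 starts Fri 13:00 → clear.
SLOT3: ends Thu 21:00 at or before SLOT6 starts Fri 13:00 → clear.
SLOT4: starts Sat 00:00 at or after SLOT6 ends Fri 15:00 → clear.
SLOT5: starts Sat 11:00 at or after SLOT6 ends Fri 15:00 → clear.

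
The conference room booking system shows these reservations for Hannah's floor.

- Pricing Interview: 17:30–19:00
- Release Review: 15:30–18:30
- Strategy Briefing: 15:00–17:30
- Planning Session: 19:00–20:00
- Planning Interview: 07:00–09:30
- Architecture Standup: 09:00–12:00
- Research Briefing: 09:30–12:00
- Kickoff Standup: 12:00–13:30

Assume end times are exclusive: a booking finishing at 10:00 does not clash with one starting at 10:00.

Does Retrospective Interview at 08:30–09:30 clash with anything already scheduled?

Yes — it overlaps Architecture Standup, Planning Interview

Planning Interview: starts 07:00 before Retrospective Interview ends 09:30, and ends 09:30 after Retrospective Interview starts 08:30 → overlap.
Architecture Standup: starts 09:00 before Retrospective Interview ends 09:30, and ends 12:00 after Retrospective Interview starts 08:30 → overlap.
Research Briefing: starts 09:30 at or after Retrospective Interview ends 09:30 → clear.
Kickoff Standup: starts 12:00 at or after Retrospective Interview ends 09:30 → clear.
Strategy Briefing: starts 15:00 at or after Retrospective Interview ends 09:30 → clear.
Release Review: starts 15:30 at or after Retrospective Interview ends 09:30 → clear.
Pricing Interview: starts 17:30 at or after Retrospective Interview ends 09:30 → clear.
Planning Session: starts 19:00 at or after Retrospective Interview ends 09:30 → clear.
Retrospective Interview overlaps Planning Interview, Architecture Standup.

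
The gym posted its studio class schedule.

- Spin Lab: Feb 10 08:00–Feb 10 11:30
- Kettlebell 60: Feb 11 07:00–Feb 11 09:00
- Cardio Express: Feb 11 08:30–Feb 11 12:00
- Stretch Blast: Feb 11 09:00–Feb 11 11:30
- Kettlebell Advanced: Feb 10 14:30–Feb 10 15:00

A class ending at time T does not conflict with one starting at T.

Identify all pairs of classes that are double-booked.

Cardio Express & Kettlebell 60, Cardio Express & Stretch Blast

Sorted by start: Spin Lab, Kettlebell Advanced, Kettlebell 60, Cardio Express, Stretch Blast.
Kettlebell Advanced starts after Spin Lab ends; Spin Lab is clear from here.
Kettlebell 60 starts after Kettlebell Advanced ends; Kettlebell Advanced is clear from here.
Cardio Express starts before Kettlebell 60 ends → Kettlebell 60 and Cardio Express overlap.
Stretch Blast starts exactly when Kettlebell 60 ends (back-to-back, no overlap).
Stretch Blast starts before Cardio Express ends → Cardio Express and Stretch Blast overlap.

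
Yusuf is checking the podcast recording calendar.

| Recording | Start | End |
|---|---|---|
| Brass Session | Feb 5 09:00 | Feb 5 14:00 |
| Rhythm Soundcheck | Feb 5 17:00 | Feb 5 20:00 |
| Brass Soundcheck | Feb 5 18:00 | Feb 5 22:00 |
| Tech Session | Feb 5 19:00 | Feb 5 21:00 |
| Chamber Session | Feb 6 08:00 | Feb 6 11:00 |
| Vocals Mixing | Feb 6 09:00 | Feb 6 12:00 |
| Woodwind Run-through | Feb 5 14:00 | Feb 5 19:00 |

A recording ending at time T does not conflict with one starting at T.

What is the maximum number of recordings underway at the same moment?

Sort all start/end points and keep a running count:
Feb 5 09:00 start Brass Session → 1
Feb 5 14:00 end Brass Session → 0
Feb 5 14:00 start Woodwind Run-through → 1
Feb 5 17:00 start Rhythm Soundcheck → 2
Feb 5 18:00 start Brass Soundcheck → 3
Feb 5 19:00 end Woodwind Run-through → 2
Feb 5 19:00 start Tech Session → 3
Feb 5 20:00 end Rhythm Soundcheck → 2
Feb 5 21:00 end Tech Session → 1
Feb 5 22:00 end Brass Soundcheck → 0
Feb 6 08:00 start Chamber Session → 1
Feb 6 09:00 start Vocals Mixing → 2
Feb 6 11:00 end Chamber Session → 1
Feb 6 12:00 end Vocals Mixing → 0
Peak is 3, at Feb 5 18:00 (Brass Soundcheck, Rhythm Soundcheck, Woodwind Run-through).

3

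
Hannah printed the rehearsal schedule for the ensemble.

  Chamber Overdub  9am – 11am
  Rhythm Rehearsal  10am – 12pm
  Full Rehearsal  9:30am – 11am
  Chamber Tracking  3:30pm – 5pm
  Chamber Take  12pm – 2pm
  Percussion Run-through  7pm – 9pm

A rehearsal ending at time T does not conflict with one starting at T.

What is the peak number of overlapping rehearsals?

3

Sort all start/end points and keep a running count:
9am start Chamber Overdub → 1
9:30am start Full Rehearsal → 2
10am start Rhythm Rehearsal → 3
11am end Chamber Overdub → 2
11am end Full Rehearsal → 1
12pm end Rhythm Rehearsal → 0
12pm start Chamber Take → 1
2pm end Chamber Take → 0
3:30pm start Chamber Tracking → 1
5pm end Chamber Tracking → 0
7pm start Percussion Run-through → 1
9pm end Percussion Run-through → 0
Peak is 3, at 10am (Chamber Overdub, Full Rehearsal, Rhythm Rehearsal).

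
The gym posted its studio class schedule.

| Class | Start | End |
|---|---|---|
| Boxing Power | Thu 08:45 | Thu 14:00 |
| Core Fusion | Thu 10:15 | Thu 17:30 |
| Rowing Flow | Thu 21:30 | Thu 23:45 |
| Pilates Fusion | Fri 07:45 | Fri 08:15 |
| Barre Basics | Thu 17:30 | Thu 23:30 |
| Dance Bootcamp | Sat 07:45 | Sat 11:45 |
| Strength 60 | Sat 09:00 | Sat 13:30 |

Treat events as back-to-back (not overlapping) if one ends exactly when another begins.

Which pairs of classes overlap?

Barre Basics & Rowing Flow, Boxing Power & Core Fusion, Dance Bootcamp & Strength 60

Sorted by start: Boxing Power, Core Fusion, Barre Basics, Rowing Flow, Pilates Fusion, Dance Bootcamp, Strength 60.
Core Fusion starts before Boxing Power ends → Boxing Power and Core Fusion overlap.
Barre Basics starts after Boxing Power ends — done with Boxing Power.
Barre Basics starts exactly when Core Fusion ends (back-to-back, no overlap) — done with Core Fusion.
Rowing Flow starts before Barre Basics ends → Barre Basics and Rowing Flow overlap.
Pilates Fusion starts after Barre Basics ends — done with Barre Basics.
Pilates Fusion starts after Rowing Flow ends — done with Rowing Flow.
Dance Bootcamp starts after Pilates Fusion ends — done with Pilates Fusion.
Strength 60 starts before Dance Bootcamp ends → Dance Bootcamp and Strength 60 overlap.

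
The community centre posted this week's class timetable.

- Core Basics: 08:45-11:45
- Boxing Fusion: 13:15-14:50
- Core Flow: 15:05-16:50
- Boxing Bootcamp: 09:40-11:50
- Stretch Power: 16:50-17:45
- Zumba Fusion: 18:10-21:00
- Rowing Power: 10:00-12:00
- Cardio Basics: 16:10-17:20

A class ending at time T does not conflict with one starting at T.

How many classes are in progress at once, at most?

Sweep the timeline, counting +1 at each start and −1 at each end (ends before starts at a tie):
08:45 start Core Basics → 1
09:40 start Boxing Bootcamp → 2
10:00 start Rowing Power → 3
11:45 end Core Basics → 2
11:50 end Boxing Bootcamp → 1
12:00 end Rowing Power → 0
13:15 start Boxing Fusion → 1
14:50 end Boxing Fusion → 0
15:05 start Core Flow → 1
16:10 start Cardio Basics → 2
16:50 end Core Flow → 1
16:50 start Stretch Power → 2
17:20 end Cardio Basics → 1
17:45 end Stretch Power → 0
18:10 start Zumba Fusion → 1
21:00 end Zumba Fusion → 0
Peak is 3, at 10:00 (Boxing Bootcamp, Core Basics, Rowing Power).

3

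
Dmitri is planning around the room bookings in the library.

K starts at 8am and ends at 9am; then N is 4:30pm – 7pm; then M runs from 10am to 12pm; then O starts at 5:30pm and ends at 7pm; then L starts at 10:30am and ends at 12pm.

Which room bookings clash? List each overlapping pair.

L & M, N & O

Check each pair: they overlap iff neither finishes before the other starts.
Sorted by start: K, M, L, N, O.
M starts after K ends; K is clear from here.
L starts before M ends → M and L overlap.
N starts after M ends; M is clear from here.
N starts after L ends; L is clear from here.
O starts before N ends → N and O overlap.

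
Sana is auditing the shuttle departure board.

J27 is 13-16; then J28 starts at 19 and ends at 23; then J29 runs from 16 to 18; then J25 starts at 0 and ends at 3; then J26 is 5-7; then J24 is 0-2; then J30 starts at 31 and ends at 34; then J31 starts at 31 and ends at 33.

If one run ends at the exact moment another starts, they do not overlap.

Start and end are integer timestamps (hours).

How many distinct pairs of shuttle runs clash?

Two intervals overlap when each starts before the other ends.
Sorted by start: J24, J25, J26, J27, J29, J28, J30, J31.
J25 starts before J24 ends → J24 and J25 overlap.
J26 starts after J24 ends, so nothing later overlaps J24 either.
J26 starts after J25 ends, so nothing later overlaps J25 either.
J27 starts after J26 ends, so nothing later overlaps J26 either.
J29 starts exactly when J27 ends (back-to-back, no overlap), so nothing later overlaps J27 either.
J28 starts after J29 ends, so nothing later overlaps J29 either.
J30 starts after J28 ends, so nothing later overlaps J28 either.
J31 starts before J30 ends → J30 and J31 overlap.
Overlapping pairs: J24 & J25, J30 & J31 — 2 in total.

2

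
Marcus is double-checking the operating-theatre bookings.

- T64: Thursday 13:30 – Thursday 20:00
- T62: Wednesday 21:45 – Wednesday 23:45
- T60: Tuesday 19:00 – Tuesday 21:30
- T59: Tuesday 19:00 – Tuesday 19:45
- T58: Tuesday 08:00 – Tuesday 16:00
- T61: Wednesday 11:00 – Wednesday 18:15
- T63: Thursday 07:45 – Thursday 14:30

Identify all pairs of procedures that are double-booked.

T59 & T60, T63 & T64

Sorted by start: T58, T59, T60, T61, T62, T63, T64.
T59 starts after T58 ends — done with T58.
T60 starts before T59 ends → T59 and T60 overlap.
T61 starts after T59 ends — done with T59.
T61 starts after T60 ends — done with T60.
T62 starts after T61 ends — done with T61.
T63 starts after T62 ends — done with T62.
T64 starts before T63 ends → T63 and T64 overlap.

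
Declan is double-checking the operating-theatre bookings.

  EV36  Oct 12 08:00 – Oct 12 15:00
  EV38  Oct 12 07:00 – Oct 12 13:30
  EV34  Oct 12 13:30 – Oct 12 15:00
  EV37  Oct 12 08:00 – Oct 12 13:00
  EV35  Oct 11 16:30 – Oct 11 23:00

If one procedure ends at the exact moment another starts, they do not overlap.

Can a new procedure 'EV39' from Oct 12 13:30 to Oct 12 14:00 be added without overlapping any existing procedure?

EV35: ends Oct 11 23:00 at or before EV39 starts Oct 12 13:30 → clear.
EV38: ends Oct 12 13:30 at or before EV39 starts Oct 12 13:30 → clear.
EV36: starts Oct 12 08:00 before EV39 ends Oct 12 14:00, and ends Oct 12 15:00 after EV39 starts Oct 12 13:30 → overlap.
EV37: ends Oct 12 13:00 at or before EV39 starts Oct 12 13:30 → clear.
EV34: starts Oct 12 13:30 before EV39 ends Oct 12 14:00, and ends Oct 12 15:00 after EV39 starts Oct 12 13:30 → overlap.
EV39 overlaps EV34, EV36.

No — it overlaps EV34, EV36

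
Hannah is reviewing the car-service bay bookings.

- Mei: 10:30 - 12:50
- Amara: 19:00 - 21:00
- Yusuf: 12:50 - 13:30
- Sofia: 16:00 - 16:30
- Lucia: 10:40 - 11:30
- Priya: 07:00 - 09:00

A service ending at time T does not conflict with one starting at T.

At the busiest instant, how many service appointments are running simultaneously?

Walk through starts and ends in time order (an end at T is processed before a start at T):
07:00 start Priya → 1
09:00 end Priya → 0
10:30 start Mei → 1
10:40 start Lucia → 2
11:30 end Lucia → 1
12:50 end Mei → 0
12:50 start Yusuf → 1
13:30 end Yusuf → 0
16:00 start Sofia → 1
16:30 end Sofia → 0
19:00 start Amara → 1
21:00 end Amara → 0
Peak is 2, at 10:40 (Lucia, Mei).

2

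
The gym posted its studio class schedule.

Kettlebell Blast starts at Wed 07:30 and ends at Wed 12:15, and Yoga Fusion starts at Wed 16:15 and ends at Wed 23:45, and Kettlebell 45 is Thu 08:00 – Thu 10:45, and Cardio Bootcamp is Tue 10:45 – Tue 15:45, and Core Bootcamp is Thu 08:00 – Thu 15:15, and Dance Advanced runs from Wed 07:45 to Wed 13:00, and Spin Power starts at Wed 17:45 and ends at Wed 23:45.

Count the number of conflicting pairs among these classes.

Sorted by start: Cardio Bootcamp, Kettlebell Blast, Dance Advanced, Yoga Fusion, Spin Power, Core Bootcamp, Kettlebell 45.
Kettlebell Blast starts after Cardio Bootcamp ends, so Cardio Bootcamp has no further overlaps.
Dance Advanced starts before Kettlebell Blast ends → Kettlebell Blast and Dance Advanced overlap.
Yoga Fusion starts after Kettlebell Blast ends, so Kettlebell Blast has no further overlaps.
Yoga Fusion starts after Dance Advanced ends, so Dance Advanced has no further overlaps.
Spin Power starts before Yoga Fusion ends → Yoga Fusion and Spin Power overlap.
Core Bootcamp starts after Yoga Fusion ends, so Yoga Fusion has no further overlaps.
Core Bootcamp starts after Spin Power ends, so Spin Power has no further overlaps.
Kettlebell 45 starts before Core Bootcamp ends → Core Bootcamp and Kettlebell 45 overlap.
Overlapping pairs: Core Bootcamp & Kettlebell 45, Dance Advanced & Kettlebell Blast, Spin Power & Yoga Fusion — 3 in total.

3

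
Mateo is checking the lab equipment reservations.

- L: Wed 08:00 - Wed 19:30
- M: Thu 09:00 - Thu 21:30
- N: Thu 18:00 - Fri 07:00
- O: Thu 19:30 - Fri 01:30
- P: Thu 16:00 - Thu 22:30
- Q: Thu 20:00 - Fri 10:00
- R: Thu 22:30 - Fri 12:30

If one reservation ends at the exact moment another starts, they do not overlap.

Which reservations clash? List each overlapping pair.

M & N, M & O, M & P, M & Q, N & O, N & P, N & Q, N & R, O & P, O & Q, O & R, P & Q, Q & R

Two intervals overlap when each starts before the other ends.
Sorted by start: L, M, P, N, O, Q, R.
M starts after L ends, so nothing later overlaps L either.
P starts before M ends → M and P overlap.
N starts before M ends → M and N overlap.
O starts before M ends → M and O overlap.
Q starts before M ends → M and Q overlap.
R starts after M ends.
N starts before P ends → P and N overlap.
O starts before P ends → P and O overlap.
Q starts before P ends → P and Q overlap.
R starts exactly when P ends (back-to-back, no overlap).
O starts before N ends → N and O overlap.
Q starts before N ends → N and Q overlap.
R starts before N ends → N and R overlap.
Q starts before O ends → O and Q overlap.
R starts before O ends → O and R overlap.
R starts before Q ends → Q and R overlap.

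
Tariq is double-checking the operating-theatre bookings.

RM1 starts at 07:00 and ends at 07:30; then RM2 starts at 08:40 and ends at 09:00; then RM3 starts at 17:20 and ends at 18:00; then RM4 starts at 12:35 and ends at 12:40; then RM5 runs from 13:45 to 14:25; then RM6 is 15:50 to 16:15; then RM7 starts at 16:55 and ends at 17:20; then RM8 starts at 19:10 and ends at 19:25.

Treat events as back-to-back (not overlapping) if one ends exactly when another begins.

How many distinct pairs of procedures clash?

Two intervals overlap when each starts before the other ends.
Sorted by start: RM1, RM2, RM4, RM5, RM6, RM7, RM3, RM8.
RM2 starts after RM1 ends; RM1 is clear from here.
RM4 starts after RM2 ends; RM2 is clear from here.
RM5 starts after RM4 ends; RM4 is clear from here.
RM6 starts after RM5 ends; RM5 is clear from here.
RM7 starts after RM6 ends; RM6 is clear from here.
RM3 starts exactly when RM7 ends (back-to-back, no overlap); RM7 is clear from here.
RM8 starts after RM3 ends.
No pair overlaps.

0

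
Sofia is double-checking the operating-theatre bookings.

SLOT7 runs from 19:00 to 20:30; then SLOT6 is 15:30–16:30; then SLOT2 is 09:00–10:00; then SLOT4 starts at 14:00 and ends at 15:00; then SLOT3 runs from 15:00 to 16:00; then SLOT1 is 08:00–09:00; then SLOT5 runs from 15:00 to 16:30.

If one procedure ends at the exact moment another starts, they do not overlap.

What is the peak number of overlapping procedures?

3

Sort all start/end points and keep a running count:
08:00 start SLOT1 → 1
09:00 end SLOT1 → 0
09:00 start SLOT2 → 1
10:00 end SLOT2 → 0
14:00 start SLOT4 → 1
15:00 end SLOT4 → 0
15:00 start SLOT3 → 1
15:00 start SLOT5 → 2
15:30 start SLOT6 → 3
16:00 end SLOT3 → 2
16:30 end SLOT5 → 1
16:30 end SLOT6 → 0
19:00 start SLOT7 → 1
20:30 end SLOT7 → 0
Peak is 3, at 15:30 (SLOT3, SLOT5, SLOT6).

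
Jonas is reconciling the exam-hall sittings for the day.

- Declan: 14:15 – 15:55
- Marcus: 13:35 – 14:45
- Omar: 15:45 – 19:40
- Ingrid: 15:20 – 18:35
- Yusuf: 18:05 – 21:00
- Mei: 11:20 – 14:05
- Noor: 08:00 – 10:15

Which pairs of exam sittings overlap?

Sorted by start: Noor, Mei, Marcus, Declan, Ingrid, Omar, Yusuf.
Mei starts after Noor ends, so nothing later overlaps Noor either.
Marcus starts before Mei ends → Mei and Marcus overlap.
Declan starts after Mei ends, so nothing later overlaps Mei either.
Declan starts before Marcus ends → Marcus and Declan overlap.
Ingrid starts after Marcus ends, so nothing later overlaps Marcus either.
Ingrid starts before Declan ends → Declan and Ingrid overlap.
Omar starts before Declan ends → Declan and Omar overlap.
Yusuf starts after Declan ends.
Omar starts before Ingrid ends → Ingrid and Omar overlap.
Yusuf starts before Ingrid ends → Ingrid and Yusuf overlap.
Yusuf starts before Omar ends → Omar and Yusuf overlap.

Declan & Ingrid, Declan & Marcus, Declan & Omar, Ingrid & Omar, Ingrid & Yusuf, Marcus & Mei, Omar & Yusuf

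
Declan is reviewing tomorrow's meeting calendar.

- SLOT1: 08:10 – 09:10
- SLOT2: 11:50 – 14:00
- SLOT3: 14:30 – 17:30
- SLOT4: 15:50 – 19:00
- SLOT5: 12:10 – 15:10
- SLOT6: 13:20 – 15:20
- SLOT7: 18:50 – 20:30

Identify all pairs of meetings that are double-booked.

SLOT2 & SLOT5, SLOT2 & SLOT6, SLOT3 & SLOT4, SLOT3 & SLOT5, SLOT3 & SLOT6, SLOT4 & SLOT7, SLOT5 & SLOT6

Sorted by start: SLOT1, SLOT2, SLOT5, SLOT6, SLOT3, SLOT4, SLOT7.
SLOT2 starts after SLOT1 ends; SLOT1 is clear from here.
SLOT5 starts before SLOT2 ends → SLOT2 and SLOT5 overlap.
SLOT6 starts before SLOT2 ends → SLOT2 and SLOT6 overlap.
SLOT3 starts after SLOT2 ends; SLOT2 is clear from here.
SLOT6 starts before SLOT5 ends → SLOT5 and SLOT6 overlap.
SLOT3 starts before SLOT5 ends → SLOT5 and SLOT3 overlap.
SLOT4 starts after SLOT5 ends; SLOT5 is clear from here.
SLOT3 starts before SLOT6 ends → SLOT6 and SLOT3 overlap.
SLOT4 starts after SLOT6 ends; SLOT6 is clear from here.
SLOT4 starts before SLOT3 ends → SLOT3 and SLOT4 overlap.
SLOT7 starts after SLOT3 ends.
SLOT7 starts before SLOT4 ends → SLOT4 and SLOT7 overlap.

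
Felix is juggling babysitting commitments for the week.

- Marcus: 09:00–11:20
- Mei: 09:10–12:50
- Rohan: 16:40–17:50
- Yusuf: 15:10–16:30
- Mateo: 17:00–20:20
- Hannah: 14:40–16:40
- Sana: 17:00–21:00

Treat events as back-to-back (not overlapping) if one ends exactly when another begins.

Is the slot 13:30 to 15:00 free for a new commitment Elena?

No — it overlaps Hannah

Marcus: ends 11:20 at or before Elena starts 13:30 → clear.
Mei: ends 12:50 at or before Elena starts 13:30 → clear.
Hannah: starts 14:40 before Elena ends 15:00, and ends 16:40 after Elena starts 13:30 → overlap.
Yusuf: starts 15:10 at or after Elena ends 15:00 → clear.
Rohan: starts 16:40 at or after Elena ends 15:00 → clear.
Sana: starts 17:00 at or after Elena ends 15:00 → clear.
Mateo: starts 17:00 at or after Elena ends 15:00 → clear.
Elena overlaps Hannah.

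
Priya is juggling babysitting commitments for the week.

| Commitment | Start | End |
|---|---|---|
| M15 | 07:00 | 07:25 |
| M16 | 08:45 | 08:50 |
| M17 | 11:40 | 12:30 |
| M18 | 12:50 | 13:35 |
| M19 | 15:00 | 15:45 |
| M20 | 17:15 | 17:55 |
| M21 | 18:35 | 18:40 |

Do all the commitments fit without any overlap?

Sorted by start: M15, M16, M17, M18, M19, M20, M21.
M16 starts after M15 ends, so nothing later overlaps M15 either.
M17 starts after M16 ends, so nothing later overlaps M16 either.
M18 starts after M17 ends, so nothing later overlaps M17 either.
M19 starts after M18 ends, so nothing later overlaps M18 either.
M20 starts after M19 ends, so nothing later overlaps M19 either.
M21 starts after M20 ends.
Every pair is clear; the schedule has no overlaps.

Yes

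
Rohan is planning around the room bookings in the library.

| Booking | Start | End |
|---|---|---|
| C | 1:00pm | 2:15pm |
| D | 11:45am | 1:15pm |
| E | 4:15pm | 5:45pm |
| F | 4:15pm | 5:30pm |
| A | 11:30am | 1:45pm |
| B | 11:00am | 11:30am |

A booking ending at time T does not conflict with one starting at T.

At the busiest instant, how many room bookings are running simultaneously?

Walk through starts and ends in time order (an end at T is processed before a start at T):
11:00am start B → 1
11:30am end B → 0
11:30am start A → 1
11:45am start D → 2
1:00pm start C → 3
1:15pm end D → 2
1:45pm end A → 1
2:15pm end C → 0
4:15pm start E → 1
4:15pm start F → 2
5:30pm end F → 1
5:45pm end E → 0
Peak is 3, at 1:00pm (A, C, D).

3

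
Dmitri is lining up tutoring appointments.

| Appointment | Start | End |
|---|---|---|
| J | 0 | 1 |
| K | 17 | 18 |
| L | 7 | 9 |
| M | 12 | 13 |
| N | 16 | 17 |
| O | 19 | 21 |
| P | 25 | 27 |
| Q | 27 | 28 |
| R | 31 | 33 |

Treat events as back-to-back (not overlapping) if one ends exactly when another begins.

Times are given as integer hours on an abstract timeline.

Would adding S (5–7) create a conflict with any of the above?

No — it doesn't clash with anything

J: ends 1 at or before S starts 5 → clear.
L: starts 7 at or after S ends 7 → clear.
M: starts 12 at or after S ends 7 → clear.
N: starts 16 at or after S ends 7 → clear.
K: starts 17 at or after S ends 7 → clear.
O: starts 19 at or after S ends 7 → clear.
P: starts 25 at or after S ends 7 → clear.
Q: starts 27 at or after S ends 7 → clear.
R: starts 31 at or after S ends 7 → clear.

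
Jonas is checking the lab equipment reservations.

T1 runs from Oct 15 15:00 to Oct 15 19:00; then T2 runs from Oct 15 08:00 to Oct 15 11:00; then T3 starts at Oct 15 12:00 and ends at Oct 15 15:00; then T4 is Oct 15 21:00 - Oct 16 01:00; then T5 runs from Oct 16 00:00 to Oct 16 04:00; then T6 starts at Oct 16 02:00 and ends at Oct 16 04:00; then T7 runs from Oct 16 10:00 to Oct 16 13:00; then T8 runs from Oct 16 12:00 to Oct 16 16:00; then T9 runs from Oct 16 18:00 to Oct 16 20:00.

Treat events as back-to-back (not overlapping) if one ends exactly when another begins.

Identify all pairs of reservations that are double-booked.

T4 & T5, T5 & T6, T7 & T8

Sorted by start: T2, T3, T1, T4, T5, T6, T7, T8, T9.
T3 starts after T2 ends, so T2 has no further overlaps.
T1 starts exactly when T3 ends (back-to-back, no overlap), so T3 has no further overlaps.
T4 starts after T1 ends, so T1 has no further overlaps.
T5 starts before T4 ends → T4 and T5 overlap.
T6 starts after T4 ends, so T4 has no further overlaps.
T6 starts before T5 ends → T5 and T6 overlap.
T7 starts after T5 ends, so T5 has no further overlaps.
T7 starts after T6 ends, so T6 has no further overlaps.
T8 starts before T7 ends → T7 and T8 overlap.
T9 starts after T7 ends.
T9 starts after T8 ends.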